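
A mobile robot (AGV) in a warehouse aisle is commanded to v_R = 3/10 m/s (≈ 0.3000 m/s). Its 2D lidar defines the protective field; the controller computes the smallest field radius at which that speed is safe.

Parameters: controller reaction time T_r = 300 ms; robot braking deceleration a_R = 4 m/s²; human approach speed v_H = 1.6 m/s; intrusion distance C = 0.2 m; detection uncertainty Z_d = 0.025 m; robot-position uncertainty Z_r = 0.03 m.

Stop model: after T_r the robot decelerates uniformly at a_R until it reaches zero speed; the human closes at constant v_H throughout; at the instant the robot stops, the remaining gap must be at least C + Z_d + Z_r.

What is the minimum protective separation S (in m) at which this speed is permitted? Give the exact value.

S_min = 153/160 m = 0.9563 m

braking lasts T_s = (3/10)/4 = 0.0750 s
reaction-phase robot travel = 0.3000·0.3000 = 0.0900 m
braking distance = 0.3000²/(2·4.0000) = 0.0112 m
person approaches 1.6000·(0.3000+0.0750) = 0.6000 m
C+Z_d+Z_r = 0.2000+0.0250+0.0300 = 0.2550 m
S_min ≈ 0.0900+0.0112+0.6000+0.2550  ⇒  S_min = 153/160 m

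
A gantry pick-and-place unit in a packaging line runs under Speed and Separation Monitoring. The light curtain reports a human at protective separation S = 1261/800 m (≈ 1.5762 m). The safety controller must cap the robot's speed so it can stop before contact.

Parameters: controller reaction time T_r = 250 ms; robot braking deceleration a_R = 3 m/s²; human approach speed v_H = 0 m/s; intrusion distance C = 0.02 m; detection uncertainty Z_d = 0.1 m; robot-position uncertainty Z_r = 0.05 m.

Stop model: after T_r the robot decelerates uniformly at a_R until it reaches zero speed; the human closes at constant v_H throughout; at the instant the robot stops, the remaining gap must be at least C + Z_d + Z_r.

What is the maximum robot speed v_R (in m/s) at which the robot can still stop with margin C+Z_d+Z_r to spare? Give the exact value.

v_R_max = 9/4 m/s = 2.2500 m/s

quadratic (1/6)·v² + (1/4)·v + (-45/32) = 0
  disc = (1/4)² − 4·(1/6)·(-45/32) = 1 ; √disc = 1
  v_R = (−(1/4) + 1) / (2·(1/6)) = 9/4 m/s
check:
braking lasts T_s = (9/4)/3 = 0.7500 s
robot in T_r: 2.2500·0.2500 = 0.5625 m
robot under decel: 2.2500²/(2·3.0000) = 0.8438 m
person approaches 0.0000·(0.2500+0.7500) = 0.0000 m
C+Z_d+Z_r = 0.0200+0.1000+0.0500 = 0.1700 m
sum ≈ 0.5625+0.8438+0.0000+0.1700 ≈ 1.5762 m = S ✓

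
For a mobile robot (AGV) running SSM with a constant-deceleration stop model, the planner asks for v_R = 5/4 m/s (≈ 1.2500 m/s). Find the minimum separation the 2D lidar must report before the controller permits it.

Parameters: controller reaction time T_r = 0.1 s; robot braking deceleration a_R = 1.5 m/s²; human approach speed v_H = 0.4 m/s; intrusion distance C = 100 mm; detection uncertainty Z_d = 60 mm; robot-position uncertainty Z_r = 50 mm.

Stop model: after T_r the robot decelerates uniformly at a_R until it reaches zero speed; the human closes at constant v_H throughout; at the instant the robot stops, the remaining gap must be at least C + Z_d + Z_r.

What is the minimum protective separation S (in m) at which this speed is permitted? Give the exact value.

S_min = 59/48 m = 1.2292 m

braking lasts T_s = (5/4)/(3/2) = 0.8333 s
reaction-phase robot travel = 1.2500·0.1000 = 0.1250 m
braking distance = 1.2500²/(2·1.5000) = 0.5208 m
human closes 0.4000·0.9333 = 0.3733 m
residual clearance needed = 0.1000+0.0600+0.0500 = 0.2100 m
S_min ≈ 0.1250+0.5208+0.3733+0.2100  ⇒  S_min = 59/48 m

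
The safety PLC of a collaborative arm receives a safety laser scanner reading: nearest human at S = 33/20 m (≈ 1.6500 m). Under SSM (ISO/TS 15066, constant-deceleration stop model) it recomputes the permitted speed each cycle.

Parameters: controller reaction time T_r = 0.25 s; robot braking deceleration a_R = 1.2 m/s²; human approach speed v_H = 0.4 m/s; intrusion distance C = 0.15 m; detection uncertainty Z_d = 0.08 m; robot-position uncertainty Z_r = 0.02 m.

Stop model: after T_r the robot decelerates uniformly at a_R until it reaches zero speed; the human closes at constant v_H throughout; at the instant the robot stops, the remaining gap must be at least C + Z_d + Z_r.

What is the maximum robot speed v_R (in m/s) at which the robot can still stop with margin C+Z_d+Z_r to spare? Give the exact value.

v_R_max = 6/5 m/s = 1.2000 m/s

quadratic (5/12)·v² + (7/12)·v + (-13/10) = 0
  disc = (7/12)² − 4·(5/12)·(-13/10) = 361/144 ; √disc = 19/12
  v_R = (−(7/12) + 19/12) / (2·(5/12)) = 6/5 m/s
check:
braking lasts T_s = (6/5)/(6/5) = 1.0000 s
robot covers v_R·T_r = 1.2000·0.2500 = 0.3000 m before braking
robot under decel: 1.2000²/(2·1.2000) = 0.6000 m
human over T_r+T_s: 0.4000·(0.2500+1.0000) = 0.5000 m
residual clearance needed = 0.1500+0.0800+0.0200 = 0.2500 m
sum ≈ 0.3000+0.6000+0.5000+0.2500 ≈ 1.6500 m = S ✓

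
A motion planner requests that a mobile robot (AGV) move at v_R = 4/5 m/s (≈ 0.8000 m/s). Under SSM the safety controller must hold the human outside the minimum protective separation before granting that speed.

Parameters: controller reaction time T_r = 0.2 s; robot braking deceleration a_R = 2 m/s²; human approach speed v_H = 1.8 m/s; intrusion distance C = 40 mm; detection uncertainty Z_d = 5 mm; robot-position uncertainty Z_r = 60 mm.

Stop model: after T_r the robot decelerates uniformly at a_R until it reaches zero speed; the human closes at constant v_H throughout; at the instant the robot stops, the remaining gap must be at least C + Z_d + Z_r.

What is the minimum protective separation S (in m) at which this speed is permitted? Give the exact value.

stop time T_s = (4/5)/2 = 0.4000 s
robot covers v_R·T_r = 0.8000·0.2000 = 0.1600 m before braking
braking distance = 0.8000²/(2·2.0000) = 0.1600 m
person approaches 1.8000·(0.2000+0.4000) = 1.0800 m
C+Z_d+Z_r = 0.0400+0.0050+0.0600 = 0.1050 m
S_min ≈ 0.1600+0.1600+1.0800+0.1050  ⇒  S_min = 301/200 m

S_min = 301/200 m = 1.5050 m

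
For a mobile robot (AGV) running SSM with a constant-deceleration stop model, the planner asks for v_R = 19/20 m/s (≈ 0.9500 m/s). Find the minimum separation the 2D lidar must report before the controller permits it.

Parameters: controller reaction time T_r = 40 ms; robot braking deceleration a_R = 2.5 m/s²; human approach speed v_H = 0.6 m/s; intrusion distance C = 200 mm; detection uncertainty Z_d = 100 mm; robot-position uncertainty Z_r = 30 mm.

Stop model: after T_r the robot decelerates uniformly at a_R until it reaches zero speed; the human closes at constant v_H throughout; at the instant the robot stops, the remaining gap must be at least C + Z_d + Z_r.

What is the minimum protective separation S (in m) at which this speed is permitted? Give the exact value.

S_min = 1601/2000 m = 0.8005 m

stop time T_s = (19/20)/(5/2) = 0.3800 s
robot in T_r: 0.9500·0.0400 = 0.0380 m
braking distance = 0.9500²/(2·2.5000) = 0.1805 m
human over T_r+T_s: 0.6000·(0.0400+0.3800) = 0.2520 m
residual clearance needed = 0.2000+0.1000+0.0300 = 0.3300 m
S_min ≈ 0.0380+0.1805+0.2520+0.3300  ⇒  S_min = 1601/2000 m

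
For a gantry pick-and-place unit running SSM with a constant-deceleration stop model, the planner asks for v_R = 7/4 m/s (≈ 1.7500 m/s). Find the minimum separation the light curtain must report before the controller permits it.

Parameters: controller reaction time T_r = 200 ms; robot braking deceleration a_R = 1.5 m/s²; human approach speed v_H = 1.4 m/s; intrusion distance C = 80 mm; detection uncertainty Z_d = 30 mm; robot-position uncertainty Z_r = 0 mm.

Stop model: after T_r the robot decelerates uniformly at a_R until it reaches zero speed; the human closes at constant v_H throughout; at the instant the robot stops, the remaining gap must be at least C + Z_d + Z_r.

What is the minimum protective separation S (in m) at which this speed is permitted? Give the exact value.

stop time T_s = (7/4)/(3/2) = 1.1667 s
reaction-phase robot travel = 1.7500·0.2000 = 0.3500 m
robot under decel: 1.7500²/(2·1.5000) = 1.0208 m
human over T_r+T_s: 1.4000·(0.2000+1.1667) = 1.9133 m
residual clearance needed = 0.0800+0.0300+0.0000 = 0.1100 m
S_min ≈ 0.3500+1.0208+1.9133+0.1100  ⇒  S_min = 4073/1200 m

S_min = 4073/1200 m = 3.3942 m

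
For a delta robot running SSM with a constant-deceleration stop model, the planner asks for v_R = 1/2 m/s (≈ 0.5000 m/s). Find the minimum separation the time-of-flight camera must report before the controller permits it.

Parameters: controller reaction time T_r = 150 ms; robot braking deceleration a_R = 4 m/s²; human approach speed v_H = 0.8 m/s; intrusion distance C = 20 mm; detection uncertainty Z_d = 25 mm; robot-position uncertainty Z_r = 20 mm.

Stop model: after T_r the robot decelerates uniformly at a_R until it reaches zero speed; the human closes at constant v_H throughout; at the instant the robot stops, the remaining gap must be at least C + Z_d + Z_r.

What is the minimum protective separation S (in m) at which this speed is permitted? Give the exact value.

S_min = 313/800 m = 0.3912 m

stop time T_s = (1/2)/4 = 0.1250 s
robot in T_r: 0.5000·0.1500 = 0.0750 m
robot covers 0.5000·0.1250 − ½·4.0000·0.1250² = 0.0312 m while stopping
human closes 0.8000·0.2750 = 0.2200 m
margins: 0.0200+0.0250+0.0200 = 0.0650 m
S_min ≈ 0.0750+0.0312+0.2200+0.0650  ⇒  S_min = 313/800 m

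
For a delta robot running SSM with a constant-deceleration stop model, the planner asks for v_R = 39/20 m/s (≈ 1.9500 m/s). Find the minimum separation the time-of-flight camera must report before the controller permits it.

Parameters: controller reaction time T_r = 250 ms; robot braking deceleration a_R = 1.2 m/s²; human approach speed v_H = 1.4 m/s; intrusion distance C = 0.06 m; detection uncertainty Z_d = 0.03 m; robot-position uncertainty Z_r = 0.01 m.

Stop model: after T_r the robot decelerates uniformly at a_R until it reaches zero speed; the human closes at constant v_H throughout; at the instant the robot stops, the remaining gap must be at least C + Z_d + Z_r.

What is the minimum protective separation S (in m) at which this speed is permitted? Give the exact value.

S_min = 307/64 m = 4.7969 m

braking lasts T_s = (39/20)/(6/5) = 1.6250 s
robot covers v_R·T_r = 1.9500·0.2500 = 0.4875 m before braking
robot covers 1.9500·1.6250 − ½·1.2000·1.6250² = 1.5844 m while stopping
human over T_r+T_s: 1.4000·(0.2500+1.6250) = 2.6250 m
C+Z_d+Z_r = 0.0600+0.0300+0.0100 = 0.1000 m
S_min ≈ 0.4875+1.5844+2.6250+0.1000  ⇒  S_min = 307/64 m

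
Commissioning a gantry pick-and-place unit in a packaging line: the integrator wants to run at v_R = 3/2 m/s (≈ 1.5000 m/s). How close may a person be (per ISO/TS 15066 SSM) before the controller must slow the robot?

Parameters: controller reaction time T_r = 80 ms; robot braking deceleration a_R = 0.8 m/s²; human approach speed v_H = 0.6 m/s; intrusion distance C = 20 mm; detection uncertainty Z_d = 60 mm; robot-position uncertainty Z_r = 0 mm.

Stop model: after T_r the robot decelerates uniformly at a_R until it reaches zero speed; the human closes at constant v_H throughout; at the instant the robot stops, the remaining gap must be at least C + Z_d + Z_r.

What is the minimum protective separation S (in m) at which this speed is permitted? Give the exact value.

S_min = 11117/4000 m = 2.7793 m

stop time T_s = (3/2)/(4/5) = 1.8750 s
reaction-phase robot travel = 1.5000·0.0800 = 0.1200 m
robot covers 1.5000·1.8750 − ½·0.8000·1.8750² = 1.4062 m while stopping
human over T_r+T_s: 0.6000·(0.0800+1.8750) = 1.1730 m
margins: 0.0200+0.0600+0.0000 = 0.0800 m
S_min ≈ 0.1200+1.4062+1.1730+0.0800  ⇒  S_min = 11117/4000 m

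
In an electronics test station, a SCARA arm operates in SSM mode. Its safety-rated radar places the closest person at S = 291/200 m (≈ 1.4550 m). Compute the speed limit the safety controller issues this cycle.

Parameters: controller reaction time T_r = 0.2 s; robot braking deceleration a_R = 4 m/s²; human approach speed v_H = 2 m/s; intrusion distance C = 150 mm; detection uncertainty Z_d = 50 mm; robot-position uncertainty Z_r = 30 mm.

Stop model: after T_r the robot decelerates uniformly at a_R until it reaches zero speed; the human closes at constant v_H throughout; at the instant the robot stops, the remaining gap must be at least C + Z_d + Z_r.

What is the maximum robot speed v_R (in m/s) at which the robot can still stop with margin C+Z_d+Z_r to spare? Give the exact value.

quadratic (1/8)·v² + (7/10)·v + (-33/40) = 0
  disc = (7/10)² − 4·(1/8)·(-33/40) = 361/400 ; √disc = 19/20
  v_R = (−(7/10) + 19/20) / (2·(1/8)) = 1 m/s
check:
stop time T_s = 1/4 = 0.2500 s
robot in T_r: 1.0000·0.2000 = 0.2000 m
robot under decel: 1.0000²/(2·4.0000) = 0.1250 m
human closes 2.0000·0.4500 = 0.9000 m
margins: 0.1500+0.0500+0.0300 = 0.2300 m
sum ≈ 0.2000+0.1250+0.9000+0.2300 ≈ 1.4550 m = S ✓

v_R_max = 1 m/s = 1.0000 m/s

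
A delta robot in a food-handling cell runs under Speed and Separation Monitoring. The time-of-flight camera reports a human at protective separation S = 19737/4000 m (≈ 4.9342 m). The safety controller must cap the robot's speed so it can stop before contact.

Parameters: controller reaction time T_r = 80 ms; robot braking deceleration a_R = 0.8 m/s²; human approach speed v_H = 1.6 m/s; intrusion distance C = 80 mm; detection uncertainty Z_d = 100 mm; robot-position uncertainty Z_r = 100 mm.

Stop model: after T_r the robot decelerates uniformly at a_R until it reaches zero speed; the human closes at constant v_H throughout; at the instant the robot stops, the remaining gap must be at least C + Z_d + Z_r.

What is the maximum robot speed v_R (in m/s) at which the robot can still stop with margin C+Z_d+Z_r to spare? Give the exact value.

v_R_max = 3/2 m/s = 1.5000 m/s

quadratic (5/8)·v² + (52/25)·v + (-3621/800) = 0
  disc = (52/25)² − 4·(5/8)·(-3621/800) = 625681/40000 ; √disc = 791/200
  v_R = (−(52/25) + 791/200) / (2·(5/8)) = 3/2 m/s
check:
stop time T_s = (3/2)/(4/5) = 1.8750 s
robot covers v_R·T_r = 1.5000·0.0800 = 0.1200 m before braking
robot covers 1.5000·1.8750 − ½·0.8000·1.8750² = 1.4062 m while stopping
human closes 1.6000·1.9550 = 3.1280 m
residual clearance needed = 0.0800+0.1000+0.1000 = 0.2800 m
sum ≈ 0.1200+1.4062+3.1280+0.2800 ≈ 4.9342 m = S ✓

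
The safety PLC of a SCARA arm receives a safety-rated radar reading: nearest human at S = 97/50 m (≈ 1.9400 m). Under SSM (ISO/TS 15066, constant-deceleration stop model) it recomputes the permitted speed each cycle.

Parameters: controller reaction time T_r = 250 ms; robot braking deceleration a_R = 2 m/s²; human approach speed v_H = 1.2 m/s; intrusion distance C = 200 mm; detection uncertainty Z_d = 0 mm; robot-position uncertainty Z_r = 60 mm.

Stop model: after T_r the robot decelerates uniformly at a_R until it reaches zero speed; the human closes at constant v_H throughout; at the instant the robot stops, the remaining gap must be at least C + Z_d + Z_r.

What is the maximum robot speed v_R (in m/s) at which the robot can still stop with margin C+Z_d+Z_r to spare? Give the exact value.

v_R_max = 6/5 m/s = 1.2000 m/s

collect terms ⇒ (1/4)·v_R² + (17/20)·v_R + (-69/50) = 0
  disc = (17/20)² − 4·(1/4)·(-69/50) = 841/400 ; √disc = 29/20
  v_R = (−(17/20) + 29/20) / (2·(1/4)) = 6/5 m/s
check:
T_s = v_R/a_R = (6/5)/2 = 0.6000 s
robot in T_r: 1.2000·0.2500 = 0.3000 m
braking distance = 1.2000²/(2·2.0000) = 0.3600 m
human closes 1.2000·0.8500 = 1.0200 m
C+Z_d+Z_r = 0.2000+0.0000+0.0600 = 0.2600 m
sum ≈ 0.3000+0.3600+1.0200+0.2600 ≈ 1.9400 m = S ✓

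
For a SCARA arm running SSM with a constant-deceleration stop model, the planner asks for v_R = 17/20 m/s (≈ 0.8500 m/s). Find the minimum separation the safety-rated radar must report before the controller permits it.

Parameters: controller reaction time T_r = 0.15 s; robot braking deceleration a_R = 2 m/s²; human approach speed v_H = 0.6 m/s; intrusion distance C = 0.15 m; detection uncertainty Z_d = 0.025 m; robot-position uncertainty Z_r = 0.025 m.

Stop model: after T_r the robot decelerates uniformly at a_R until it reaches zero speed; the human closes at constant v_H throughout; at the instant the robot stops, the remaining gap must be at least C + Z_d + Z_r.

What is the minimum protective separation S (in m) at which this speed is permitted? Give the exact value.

braking lasts T_s = (17/20)/2 = 0.4250 s
robot in T_r: 0.8500·0.1500 = 0.1275 m
robot covers 0.8500·0.4250 − ½·2.0000·0.4250² = 0.1806 m while stopping
person approaches 0.6000·(0.1500+0.4250) = 0.3450 m
margins: 0.1500+0.0250+0.0250 = 0.2000 m
S_min ≈ 0.1275+0.1806+0.3450+0.2000  ⇒  S_min = 273/320 m

S_min = 273/320 m = 0.8531 m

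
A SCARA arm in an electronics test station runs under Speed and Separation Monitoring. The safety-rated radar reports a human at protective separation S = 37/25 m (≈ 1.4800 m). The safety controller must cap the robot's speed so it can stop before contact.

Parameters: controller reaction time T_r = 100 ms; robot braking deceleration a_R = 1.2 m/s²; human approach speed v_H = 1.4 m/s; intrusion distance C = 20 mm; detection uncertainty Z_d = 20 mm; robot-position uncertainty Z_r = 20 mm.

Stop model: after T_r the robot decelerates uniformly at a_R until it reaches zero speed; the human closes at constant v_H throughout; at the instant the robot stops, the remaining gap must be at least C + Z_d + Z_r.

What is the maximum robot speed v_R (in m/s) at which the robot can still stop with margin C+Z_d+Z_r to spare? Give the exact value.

v_R_max = 4/5 m/s = 0.8000 m/s

at the boundary: (5/12)·v² + (19/15)·v + (-32/25) = 0
  disc = (19/15)² − 4·(5/12)·(-32/25) = 841/225 ; √disc = 29/15
  v_R = (−(19/15) + 29/15) / (2·(5/12)) = 4/5 m/s
check:
stop time T_s = (4/5)/(6/5) = 0.6667 s
robot covers v_R·T_r = 0.8000·0.1000 = 0.0800 m before braking
robot under decel: 0.8000²/(2·1.2000) = 0.2667 m
human closes 1.4000·0.7667 = 1.0733 m
residual clearance needed = 0.0200+0.0200+0.0200 = 0.0600 m
sum ≈ 0.0800+0.2667+1.0733+0.0600 ≈ 1.4800 m = S ✓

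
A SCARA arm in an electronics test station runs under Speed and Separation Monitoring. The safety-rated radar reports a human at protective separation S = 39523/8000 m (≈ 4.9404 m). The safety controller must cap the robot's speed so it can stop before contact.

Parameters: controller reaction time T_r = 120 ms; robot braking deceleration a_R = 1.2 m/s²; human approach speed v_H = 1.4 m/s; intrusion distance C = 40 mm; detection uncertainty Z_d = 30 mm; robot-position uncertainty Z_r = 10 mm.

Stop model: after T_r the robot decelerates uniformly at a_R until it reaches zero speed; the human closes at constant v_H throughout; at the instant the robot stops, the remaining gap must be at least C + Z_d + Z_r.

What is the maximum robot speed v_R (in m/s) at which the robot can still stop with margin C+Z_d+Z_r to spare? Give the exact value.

v_R_max = 43/20 m/s = 2.1500 m/s

at the boundary: (5/12)·v² + (193/150)·v + (-37539/8000) = 0
  disc = (193/150)² − 4·(5/12)·(-37539/8000) = 3411409/360000 ; √disc = 1847/600
  v_R = (−(193/150) + 1847/600) / (2·(5/12)) = 43/20 m/s
check:
T_s = v_R/a_R = (43/20)/(6/5) = 1.7917 s
reaction-phase robot travel = 2.1500·0.1200 = 0.2580 m
robot under decel: 2.1500²/(2·1.2000) = 1.9260 m
human over T_r+T_s: 1.4000·(0.1200+1.7917) = 2.6763 m
margins: 0.0400+0.0300+0.0100 = 0.0800 m
sum ≈ 0.2580+1.9260+2.6763+0.0800 ≈ 4.9404 m = S ✓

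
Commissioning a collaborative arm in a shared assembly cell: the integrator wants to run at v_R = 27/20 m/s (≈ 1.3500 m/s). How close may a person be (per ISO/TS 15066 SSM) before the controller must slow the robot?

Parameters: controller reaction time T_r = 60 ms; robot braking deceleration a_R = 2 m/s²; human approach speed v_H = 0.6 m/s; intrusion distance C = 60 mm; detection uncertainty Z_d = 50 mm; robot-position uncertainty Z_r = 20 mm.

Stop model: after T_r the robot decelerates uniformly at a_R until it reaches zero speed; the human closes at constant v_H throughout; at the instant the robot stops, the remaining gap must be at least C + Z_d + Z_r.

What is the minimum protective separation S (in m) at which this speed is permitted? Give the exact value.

braking lasts T_s = (27/20)/2 = 0.6750 s
robot in T_r: 1.3500·0.0600 = 0.0810 m
braking distance = 1.3500²/(2·2.0000) = 0.4556 m
human closes 0.6000·0.7350 = 0.4410 m
C+Z_d+Z_r = 0.0600+0.0500+0.0200 = 0.1300 m
S_min ≈ 0.0810+0.4556+0.4410+0.1300  ⇒  S_min = 8861/8000 m

S_min = 8861/8000 m = 1.1076 m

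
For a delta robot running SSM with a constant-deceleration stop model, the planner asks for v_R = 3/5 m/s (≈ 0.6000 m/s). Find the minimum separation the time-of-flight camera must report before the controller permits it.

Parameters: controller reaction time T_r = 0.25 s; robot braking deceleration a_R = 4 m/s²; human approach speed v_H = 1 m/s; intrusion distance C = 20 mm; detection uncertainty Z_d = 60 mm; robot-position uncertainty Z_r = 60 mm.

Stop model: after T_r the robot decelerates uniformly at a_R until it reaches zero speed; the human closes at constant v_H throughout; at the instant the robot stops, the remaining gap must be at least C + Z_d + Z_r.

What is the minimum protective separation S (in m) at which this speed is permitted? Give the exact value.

S_min = 147/200 m = 0.7350 m

stop time T_s = (3/5)/4 = 0.1500 s
reaction-phase robot travel = 0.6000·0.2500 = 0.1500 m
braking distance = 0.6000²/(2·4.0000) = 0.0450 m
human closes 1.0000·0.4000 = 0.4000 m
margins: 0.0200+0.0600+0.0600 = 0.1400 m
S_min ≈ 0.1500+0.0450+0.4000+0.1400  ⇒  S_min = 147/200 m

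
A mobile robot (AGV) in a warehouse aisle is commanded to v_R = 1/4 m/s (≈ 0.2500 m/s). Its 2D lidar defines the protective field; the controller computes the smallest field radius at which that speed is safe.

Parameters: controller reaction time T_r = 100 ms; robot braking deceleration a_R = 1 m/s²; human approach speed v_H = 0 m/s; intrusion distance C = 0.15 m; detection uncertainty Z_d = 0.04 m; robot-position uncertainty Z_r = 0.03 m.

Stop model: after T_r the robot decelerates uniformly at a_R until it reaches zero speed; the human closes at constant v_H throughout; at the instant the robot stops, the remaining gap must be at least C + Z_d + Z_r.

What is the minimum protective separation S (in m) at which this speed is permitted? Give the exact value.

S_min = 221/800 m = 0.2762 m

stop time T_s = (1/4)/1 = 0.2500 s
robot in T_r: 0.2500·0.1000 = 0.0250 m
robot covers 0.2500·0.2500 − ½·1.0000·0.2500² = 0.0312 m while stopping
person approaches 0.0000·(0.1000+0.2500) = 0.0000 m
C+Z_d+Z_r = 0.1500+0.0400+0.0300 = 0.2200 m
S_min ≈ 0.0250+0.0312+0.0000+0.2200  ⇒  S_min = 221/800 m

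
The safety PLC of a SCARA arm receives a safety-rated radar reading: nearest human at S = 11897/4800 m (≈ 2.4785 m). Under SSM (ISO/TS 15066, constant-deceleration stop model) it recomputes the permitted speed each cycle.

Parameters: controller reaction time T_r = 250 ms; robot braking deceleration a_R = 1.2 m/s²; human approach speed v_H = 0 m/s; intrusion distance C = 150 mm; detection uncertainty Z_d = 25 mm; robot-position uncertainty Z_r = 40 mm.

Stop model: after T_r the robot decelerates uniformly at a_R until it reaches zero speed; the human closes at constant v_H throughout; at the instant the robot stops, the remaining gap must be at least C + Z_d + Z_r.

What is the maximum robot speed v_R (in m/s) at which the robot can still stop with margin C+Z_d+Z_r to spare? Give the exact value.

collect terms ⇒ (5/12)·v_R² + (1/4)·v_R + (-2173/960) = 0
  disc = (1/4)² − 4·(5/12)·(-2173/960) = 2209/576 ; √disc = 47/24
  v_R = (−(1/4) + 47/24) / (2·(5/12)) = 41/20 m/s
check:
stop time T_s = (41/20)/(6/5) = 1.7083 s
reaction-phase robot travel = 2.0500·0.2500 = 0.5125 m
braking distance = 2.0500²/(2·1.2000) = 1.7510 m
person approaches 0.0000·(0.2500+1.7083) = 0.0000 m
margins: 0.1500+0.0250+0.0400 = 0.2150 m
sum ≈ 0.5125+1.7510+0.0000+0.2150 ≈ 2.4785 m = S ✓

v_R_max = 41/20 m/s = 2.0500 m/s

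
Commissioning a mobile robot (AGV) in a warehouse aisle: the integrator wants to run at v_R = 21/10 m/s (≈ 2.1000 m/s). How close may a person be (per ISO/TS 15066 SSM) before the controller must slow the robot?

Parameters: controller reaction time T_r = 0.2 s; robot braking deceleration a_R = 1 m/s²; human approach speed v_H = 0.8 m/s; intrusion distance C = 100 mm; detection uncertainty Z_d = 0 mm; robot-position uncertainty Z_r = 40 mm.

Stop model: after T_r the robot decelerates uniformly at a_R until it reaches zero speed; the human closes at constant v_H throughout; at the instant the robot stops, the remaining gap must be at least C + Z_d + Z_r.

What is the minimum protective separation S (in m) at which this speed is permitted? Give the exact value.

S_min = 921/200 m = 4.6050 m

T_s = v_R/a_R = (21/10)/1 = 2.1000 s
reaction-phase robot travel = 2.1000·0.2000 = 0.4200 m
robot covers 2.1000·2.1000 − ½·1.0000·2.1000² = 2.2050 m while stopping
person approaches 0.8000·(0.2000+2.1000) = 1.8400 m
C+Z_d+Z_r = 0.1000+0.0000+0.0400 = 0.1400 m
S_min ≈ 0.4200+2.2050+1.8400+0.1400  ⇒  S_min = 921/200 m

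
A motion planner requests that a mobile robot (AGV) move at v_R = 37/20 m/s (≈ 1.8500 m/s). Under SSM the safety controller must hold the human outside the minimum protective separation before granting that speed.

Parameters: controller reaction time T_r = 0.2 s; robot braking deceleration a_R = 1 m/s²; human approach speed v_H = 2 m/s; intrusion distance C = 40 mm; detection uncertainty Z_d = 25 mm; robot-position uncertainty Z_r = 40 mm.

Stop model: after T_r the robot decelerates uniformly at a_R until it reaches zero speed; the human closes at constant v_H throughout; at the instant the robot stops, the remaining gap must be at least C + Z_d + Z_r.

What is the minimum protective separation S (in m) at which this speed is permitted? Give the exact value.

T_s = v_R/a_R = (37/20)/1 = 1.8500 s
robot covers v_R·T_r = 1.8500·0.2000 = 0.3700 m before braking
robot under decel: 1.8500²/(2·1.0000) = 1.7112 m
human over T_r+T_s: 2.0000·(0.2000+1.8500) = 4.1000 m
C+Z_d+Z_r = 0.0400+0.0250+0.0400 = 0.1050 m
S_min ≈ 0.3700+1.7112+4.1000+0.1050  ⇒  S_min = 5029/800 m

S_min = 5029/800 m = 6.2862 m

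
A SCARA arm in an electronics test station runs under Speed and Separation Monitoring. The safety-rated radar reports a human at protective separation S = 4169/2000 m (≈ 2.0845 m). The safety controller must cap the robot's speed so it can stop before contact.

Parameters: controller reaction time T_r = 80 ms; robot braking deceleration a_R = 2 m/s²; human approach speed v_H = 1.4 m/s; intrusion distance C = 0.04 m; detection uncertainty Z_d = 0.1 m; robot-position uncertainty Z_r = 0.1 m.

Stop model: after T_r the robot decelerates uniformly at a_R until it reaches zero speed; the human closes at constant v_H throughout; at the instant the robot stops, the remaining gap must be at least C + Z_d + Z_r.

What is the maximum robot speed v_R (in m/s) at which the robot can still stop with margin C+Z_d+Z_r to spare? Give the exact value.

v_R_max = 3/2 m/s = 1.5000 m/s

at the boundary: (1/4)·v² + (39/50)·v + (-693/400) = 0
  disc = (39/50)² − 4·(1/4)·(-693/400) = 23409/10000 ; √disc = 153/100
  v_R = (−(39/50) + 153/100) / (2·(1/4)) = 3/2 m/s
check:
braking lasts T_s = (3/2)/2 = 0.7500 s
robot covers v_R·T_r = 1.5000·0.0800 = 0.1200 m before braking
braking distance = 1.5000²/(2·2.0000) = 0.5625 m
person approaches 1.4000·(0.0800+0.7500) = 1.1620 m
residual clearance needed = 0.0400+0.1000+0.1000 = 0.2400 m
sum ≈ 0.1200+0.5625+1.1620+0.2400 ≈ 2.0845 m = S ✓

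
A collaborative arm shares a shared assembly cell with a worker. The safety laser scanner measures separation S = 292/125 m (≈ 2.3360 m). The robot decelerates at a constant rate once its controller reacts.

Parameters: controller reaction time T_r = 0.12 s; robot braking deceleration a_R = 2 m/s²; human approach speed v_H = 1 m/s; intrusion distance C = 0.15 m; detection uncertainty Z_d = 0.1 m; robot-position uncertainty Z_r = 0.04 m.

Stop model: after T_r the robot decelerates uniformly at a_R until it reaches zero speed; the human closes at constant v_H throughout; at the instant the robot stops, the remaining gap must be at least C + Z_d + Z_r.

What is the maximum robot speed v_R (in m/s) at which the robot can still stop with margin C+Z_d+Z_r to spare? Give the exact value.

quadratic (1/4)·v² + (31/50)·v + (-963/500) = 0
  disc = (31/50)² − 4·(1/4)·(-963/500) = 1444/625 ; √disc = 38/25
  v_R = (−(31/50) + 38/25) / (2·(1/4)) = 9/5 m/s
check:
T_s = v_R/a_R = (9/5)/2 = 0.9000 s
reaction-phase robot travel = 1.8000·0.1200 = 0.2160 m
robot covers 1.8000·0.9000 − ½·2.0000·0.9000² = 0.8100 m while stopping
human closes 1.0000·1.0200 = 1.0200 m
C+Z_d+Z_r = 0.1500+0.1000+0.0400 = 0.2900 m
sum ≈ 0.2160+0.8100+1.0200+0.2900 ≈ 2.3360 m = S ✓

v_R_max = 9/5 m/s = 1.8000 m/s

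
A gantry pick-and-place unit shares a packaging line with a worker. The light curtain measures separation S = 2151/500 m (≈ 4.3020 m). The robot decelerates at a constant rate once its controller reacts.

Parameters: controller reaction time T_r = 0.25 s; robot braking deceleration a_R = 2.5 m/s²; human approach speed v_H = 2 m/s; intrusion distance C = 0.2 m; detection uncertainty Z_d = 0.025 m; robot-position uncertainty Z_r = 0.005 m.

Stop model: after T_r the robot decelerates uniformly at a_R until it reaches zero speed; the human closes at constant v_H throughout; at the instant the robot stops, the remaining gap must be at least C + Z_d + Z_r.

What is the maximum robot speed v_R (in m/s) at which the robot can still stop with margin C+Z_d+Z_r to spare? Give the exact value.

collect terms ⇒ (1/5)·v_R² + (21/20)·v_R + (-893/250) = 0
  disc = (21/20)² − 4·(1/5)·(-893/250) = 39601/10000 ; √disc = 199/100
  v_R = (−(21/20) + 199/100) / (2·(1/5)) = 47/20 m/s
check:
braking lasts T_s = (47/20)/(5/2) = 0.9400 s
robot in T_r: 2.3500·0.2500 = 0.5875 m
robot under decel: 2.3500²/(2·2.5000) = 1.1045 m
human over T_r+T_s: 2.0000·(0.2500+0.9400) = 2.3800 m
margins: 0.2000+0.0250+0.0050 = 0.2300 m
sum ≈ 0.5875+1.1045+2.3800+0.2300 ≈ 4.3020 m = S ✓

v_R_max = 47/20 m/s = 2.3500 m/s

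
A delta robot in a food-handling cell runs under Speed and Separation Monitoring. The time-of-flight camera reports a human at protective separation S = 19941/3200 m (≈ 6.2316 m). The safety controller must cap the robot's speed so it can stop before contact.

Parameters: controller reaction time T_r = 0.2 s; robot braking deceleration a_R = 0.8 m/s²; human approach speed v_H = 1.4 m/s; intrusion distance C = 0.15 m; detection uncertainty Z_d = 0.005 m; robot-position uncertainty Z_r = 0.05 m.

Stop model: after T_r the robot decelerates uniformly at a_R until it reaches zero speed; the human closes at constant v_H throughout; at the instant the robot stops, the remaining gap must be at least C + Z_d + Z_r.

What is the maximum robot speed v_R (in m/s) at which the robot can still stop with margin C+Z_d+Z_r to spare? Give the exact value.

v_R_max = 37/20 m/s = 1.8500 m/s

collect terms ⇒ (5/8)·v_R² + (39/20)·v_R + (-18389/3200) = 0
  disc = (39/20)² − 4·(5/8)·(-18389/3200) = 116281/6400 ; √disc = 341/80
  v_R = (−(39/20) + 341/80) / (2·(5/8)) = 37/20 m/s
check:
stop time T_s = (37/20)/(4/5) = 2.3125 s
robot covers v_R·T_r = 1.8500·0.2000 = 0.3700 m before braking
robot covers 1.8500·2.3125 − ½·0.8000·2.3125² = 2.1391 m while stopping
person approaches 1.4000·(0.2000+2.3125) = 3.5175 m
residual clearance needed = 0.1500+0.0050+0.0500 = 0.2050 m
sum ≈ 0.3700+2.1391+3.5175+0.2050 ≈ 6.2316 m = S ✓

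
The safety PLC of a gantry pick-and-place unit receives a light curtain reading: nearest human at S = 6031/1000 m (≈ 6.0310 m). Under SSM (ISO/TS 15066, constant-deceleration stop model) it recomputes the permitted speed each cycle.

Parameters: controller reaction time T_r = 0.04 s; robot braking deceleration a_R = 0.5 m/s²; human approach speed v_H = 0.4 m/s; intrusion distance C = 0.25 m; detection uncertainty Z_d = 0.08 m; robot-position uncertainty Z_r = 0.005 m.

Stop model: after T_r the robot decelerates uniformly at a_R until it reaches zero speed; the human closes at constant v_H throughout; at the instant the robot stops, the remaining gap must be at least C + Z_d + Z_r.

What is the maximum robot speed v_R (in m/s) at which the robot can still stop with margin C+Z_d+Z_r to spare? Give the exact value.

v_R_max = 2 m/s = 2.0000 m/s

quadratic (1)·v² + (21/25)·v + (-142/25) = 0
  disc = (21/25)² − 4·(1)·(-142/25) = 14641/625 ; √disc = 121/25
  v_R = (−(21/25) + 121/25) / (2·(1)) = 2 m/s
check:
T_s = v_R/a_R = 2/(1/2) = 4.0000 s
robot covers v_R·T_r = 2.0000·0.0400 = 0.0800 m before braking
braking distance = 2.0000²/(2·0.5000) = 4.0000 m
person approaches 0.4000·(0.0400+4.0000) = 1.6160 m
residual clearance needed = 0.2500+0.0800+0.0050 = 0.3350 m
sum ≈ 0.0800+4.0000+1.6160+0.3350 ≈ 6.0310 m = S ✓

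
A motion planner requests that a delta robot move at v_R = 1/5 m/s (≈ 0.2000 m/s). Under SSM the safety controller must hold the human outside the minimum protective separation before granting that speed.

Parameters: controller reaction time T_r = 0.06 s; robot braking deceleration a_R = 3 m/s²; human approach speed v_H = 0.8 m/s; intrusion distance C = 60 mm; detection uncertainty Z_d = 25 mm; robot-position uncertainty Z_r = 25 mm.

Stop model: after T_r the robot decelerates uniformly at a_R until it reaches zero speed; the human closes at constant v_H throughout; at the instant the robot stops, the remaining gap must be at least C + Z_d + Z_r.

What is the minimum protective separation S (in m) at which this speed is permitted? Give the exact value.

S_min = 23/100 m = 0.2300 m

braking lasts T_s = (1/5)/3 = 0.0667 s
reaction-phase robot travel = 0.2000·0.0600 = 0.0120 m
braking distance = 0.2000²/(2·3.0000) = 0.0067 m
human closes 0.8000·0.1267 = 0.1013 m
residual clearance needed = 0.0600+0.0250+0.0250 = 0.1100 m
S_min ≈ 0.0120+0.0067+0.1013+0.1100  ⇒  S_min = 23/100 m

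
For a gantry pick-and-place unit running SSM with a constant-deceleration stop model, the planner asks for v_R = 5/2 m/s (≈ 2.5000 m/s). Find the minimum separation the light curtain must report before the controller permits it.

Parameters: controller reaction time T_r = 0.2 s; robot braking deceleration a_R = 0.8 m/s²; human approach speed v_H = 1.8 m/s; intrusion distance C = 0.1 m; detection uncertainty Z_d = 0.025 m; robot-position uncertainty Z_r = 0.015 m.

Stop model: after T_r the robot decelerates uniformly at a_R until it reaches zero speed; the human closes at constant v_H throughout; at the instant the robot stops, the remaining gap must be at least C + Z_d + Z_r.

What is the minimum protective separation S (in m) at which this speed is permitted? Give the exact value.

T_s = v_R/a_R = (5/2)/(4/5) = 3.1250 s
robot in T_r: 2.5000·0.2000 = 0.5000 m
robot under decel: 2.5000²/(2·0.8000) = 3.9062 m
human over T_r+T_s: 1.8000·(0.2000+3.1250) = 5.9850 m
residual clearance needed = 0.1000+0.0250+0.0150 = 0.1400 m
S_min ≈ 0.5000+3.9062+5.9850+0.1400  ⇒  S_min = 337/32 m

S_min = 337/32 m = 10.5312 m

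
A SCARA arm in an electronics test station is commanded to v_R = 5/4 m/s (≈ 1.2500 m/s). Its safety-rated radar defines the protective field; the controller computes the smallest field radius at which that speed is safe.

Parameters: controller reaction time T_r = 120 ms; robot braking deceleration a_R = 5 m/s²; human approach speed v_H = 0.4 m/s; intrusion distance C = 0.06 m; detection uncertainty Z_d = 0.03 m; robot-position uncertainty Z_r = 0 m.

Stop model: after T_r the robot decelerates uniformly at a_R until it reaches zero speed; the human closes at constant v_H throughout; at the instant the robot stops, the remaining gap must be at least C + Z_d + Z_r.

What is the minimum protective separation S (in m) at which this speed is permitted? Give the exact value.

stop time T_s = (5/4)/5 = 0.2500 s
robot covers v_R·T_r = 1.2500·0.1200 = 0.1500 m before braking
robot covers 1.2500·0.2500 − ½·5.0000·0.2500² = 0.1562 m while stopping
human over T_r+T_s: 0.4000·(0.1200+0.2500) = 0.1480 m
margins: 0.0600+0.0300+0.0000 = 0.0900 m
S_min ≈ 0.1500+0.1562+0.1480+0.0900  ⇒  S_min = 2177/4000 m

S_min = 2177/4000 m = 0.5443 m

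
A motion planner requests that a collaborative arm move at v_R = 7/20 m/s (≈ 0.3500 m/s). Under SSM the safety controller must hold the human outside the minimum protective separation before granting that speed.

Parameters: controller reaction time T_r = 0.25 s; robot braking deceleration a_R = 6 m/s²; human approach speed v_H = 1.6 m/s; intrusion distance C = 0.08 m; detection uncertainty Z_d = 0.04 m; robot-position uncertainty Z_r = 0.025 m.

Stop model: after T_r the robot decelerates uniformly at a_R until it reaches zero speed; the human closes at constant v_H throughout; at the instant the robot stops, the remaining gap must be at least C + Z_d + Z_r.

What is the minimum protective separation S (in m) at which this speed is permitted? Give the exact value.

stop time T_s = (7/20)/6 = 0.0583 s
robot in T_r: 0.3500·0.2500 = 0.0875 m
robot under decel: 0.3500²/(2·6.0000) = 0.0102 m
person approaches 1.6000·(0.2500+0.0583) = 0.4933 m
C+Z_d+Z_r = 0.0800+0.0400+0.0250 = 0.1450 m
S_min ≈ 0.0875+0.0102+0.4933+0.1450  ⇒  S_min = 3533/4800 m

S_min = 3533/4800 m = 0.7360 m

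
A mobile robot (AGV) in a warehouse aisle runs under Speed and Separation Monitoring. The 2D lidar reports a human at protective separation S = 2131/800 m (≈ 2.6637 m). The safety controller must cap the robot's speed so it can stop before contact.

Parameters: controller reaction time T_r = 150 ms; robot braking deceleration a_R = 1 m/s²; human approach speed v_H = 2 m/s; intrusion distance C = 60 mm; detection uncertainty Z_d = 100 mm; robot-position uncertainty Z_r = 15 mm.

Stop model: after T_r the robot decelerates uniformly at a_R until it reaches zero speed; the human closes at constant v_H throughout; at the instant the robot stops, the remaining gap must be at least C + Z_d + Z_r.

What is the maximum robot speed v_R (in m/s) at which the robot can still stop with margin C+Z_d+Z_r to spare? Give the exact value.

v_R_max = 17/20 m/s = 0.8500 m/s

collect terms ⇒ (1/2)·v_R² + (43/20)·v_R + (-1751/800) = 0
  disc = (43/20)² − 4·(1/2)·(-1751/800) = 9 ; √disc = 3
  v_R = (−(43/20) + 3) / (2·(1/2)) = 17/20 m/s
check:
stop time T_s = (17/20)/1 = 0.8500 s
robot in T_r: 0.8500·0.1500 = 0.1275 m
braking distance = 0.8500²/(2·1.0000) = 0.3613 m
human closes 2.0000·1.0000 = 2.0000 m
C+Z_d+Z_r = 0.0600+0.1000+0.0150 = 0.1750 m
sum ≈ 0.1275+0.3613+2.0000+0.1750 ≈ 2.6637 m = S ✓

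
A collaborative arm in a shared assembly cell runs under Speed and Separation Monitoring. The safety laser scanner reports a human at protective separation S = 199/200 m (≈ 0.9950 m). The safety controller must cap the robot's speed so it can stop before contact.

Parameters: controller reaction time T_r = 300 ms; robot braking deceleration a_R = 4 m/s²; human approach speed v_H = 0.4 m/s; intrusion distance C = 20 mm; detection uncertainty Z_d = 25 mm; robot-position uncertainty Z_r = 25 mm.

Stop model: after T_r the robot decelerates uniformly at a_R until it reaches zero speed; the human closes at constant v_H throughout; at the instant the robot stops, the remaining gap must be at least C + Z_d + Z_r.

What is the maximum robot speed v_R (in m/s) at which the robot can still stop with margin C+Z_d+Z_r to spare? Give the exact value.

v_R_max = 7/5 m/s = 1.4000 m/s

at the boundary: (1/8)·v² + (2/5)·v + (-161/200) = 0
  disc = (2/5)² − 4·(1/8)·(-161/200) = 9/16 ; √disc = 3/4
  v_R = (−(2/5) + 3/4) / (2·(1/8)) = 7/5 m/s
check:
stop time T_s = (7/5)/4 = 0.3500 s
robot covers v_R·T_r = 1.4000·0.3000 = 0.4200 m before braking
robot under decel: 1.4000²/(2·4.0000) = 0.2450 m
human over T_r+T_s: 0.4000·(0.3000+0.3500) = 0.2600 m
margins: 0.0200+0.0250+0.0250 = 0.0700 m
sum ≈ 0.4200+0.2450+0.2600+0.0700 ≈ 0.9950 m = S ✓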